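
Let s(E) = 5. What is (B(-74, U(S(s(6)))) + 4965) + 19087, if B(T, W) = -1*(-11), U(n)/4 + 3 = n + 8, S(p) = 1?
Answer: 24063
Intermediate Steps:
U(n) = 20 + 4*n (U(n) = -12 + 4*(n + 8) = -12 + 4*(8 + n) = -12 + (32 + 4*n) = 20 + 4*n)
B(T, W) = 11
(B(-74, U(S(s(6)))) + 4965) + 19087 = (11 + 4965) + 19087 = 4976 + 19087 = 24063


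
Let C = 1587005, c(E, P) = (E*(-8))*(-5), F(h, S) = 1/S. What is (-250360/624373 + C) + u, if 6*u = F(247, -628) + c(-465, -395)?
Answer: 3726353298436067/2352637464 ≈ 1.5839e+6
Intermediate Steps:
c(E, P) = 40*E (c(E, P) = -8*E*(-5) = 40*E)
u = -11680801/3768 (u = (1/(-628) + 40*(-465))/6 = (-1/628 - 18600)/6 = (1/6)*(-11680801/628) = -11680801/3768 ≈ -3100.0)
(-250360/624373 + C) + u = (-250360/624373 + 1587005) - 11680801/3768 = 990882822505/624373 - 11680801/3768 = 3726353298436067/2352637464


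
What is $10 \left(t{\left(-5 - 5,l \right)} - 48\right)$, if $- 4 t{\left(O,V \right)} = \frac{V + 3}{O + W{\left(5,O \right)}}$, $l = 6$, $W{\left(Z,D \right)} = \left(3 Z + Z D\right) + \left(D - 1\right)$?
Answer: $- \frac{53715}{112} \approx -479.6$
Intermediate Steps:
$W{\left(Z,D \right)} = -1 + D + 3 Z + D Z$ ($W{\left(Z,D \right)} = \left(3 Z + D Z\right) + \left(D - 1\right) = \left(3 Z + D Z\right) + \left(-1 + D\right) = -1 + D + 3 Z + D Z$)
$t{\left(O,V \right)} = - \frac{3 + V}{4 \left(14 + 7 O\right)}$ ($t{\left(O,V \right)} = - \frac{\left(V + 3\right) \frac{1}{O + \left(-1 + O + 3 \cdot 5 + O 5\right)}}{4} = - \frac{\left(3 + V\right) \frac{1}{O + \left(-1 + O + 15 + 5 O\right)}}{4} = - \frac{\left(3 + V\right) \frac{1}{O + \left(14 + 6 O\right)}}{4} = - \frac{\left(3 + V\right) \frac{1}{14 + 7 O}}{4} = - \frac{\frac{1}{14 + 7 O} \left(3 + V\right)}{4} = - \frac{3 + V}{4 \left(14 + 7 O\right)}$)
$10 \left(t{\left(-5 - 5,l \right)} - 48\right) = 10 \left(\frac{-3 - 6}{28 \left(2 - 10\right)} - 48\right) = 10 \left(\frac{1}{28} \frac{1}{2 - 10} \left(-9\right) - 48\right) = 10 \left(\frac{1}{28} \frac{1}{-8} \left(-9\right) - 48\right) = 10 \left(\frac{1}{28} \left(- \frac{1}{8}\right) \left(-9\right) - 48\right) = 10 \left(\frac{9}{224} - 48\right) = 10 \left(- \frac{10743}{224}\right) = - \frac{53715}{112}$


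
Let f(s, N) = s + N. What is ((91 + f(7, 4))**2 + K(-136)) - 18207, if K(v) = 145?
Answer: -7658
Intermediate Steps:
f(s, N) = N + s
((91 + f(7, 4))**2 + K(-136)) - 18207 = ((91 + (4 + 7))**2 + 145) - 18207 = ((91 + 11)**2 + 145) - 18207 = (102**2 + 145) - 18207 = (10404 + 145) - 18207 = 10549 - 18207 = -7658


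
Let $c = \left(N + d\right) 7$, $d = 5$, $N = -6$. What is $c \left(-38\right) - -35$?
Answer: $301$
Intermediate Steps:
$c = -7$ ($c = \left(-6 + 5\right) 7 = \left(-1\right) 7 = -7$)
$c \left(-38\right) - -35 = \left(-7\right) \left(-38\right) - -35 = 266 + \left(-39 + 74\right) = 266 + 35 = 301$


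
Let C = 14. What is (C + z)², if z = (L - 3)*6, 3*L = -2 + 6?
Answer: 16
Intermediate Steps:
L = 4/3 (L = (-2 + 6)/3 = (⅓)*4 = 4/3 ≈ 1.3333)
z = -10 (z = (4/3 - 3)*6 = -5/3*6 = -10)
(C + z)² = (14 - 10)² = 4² = 16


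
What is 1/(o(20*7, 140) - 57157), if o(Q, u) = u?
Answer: -1/57017 ≈ -1.7539e-5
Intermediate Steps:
1/(o(20*7, 140) - 57157) = 1/(140 - 57157) = 1/(-57017) = -1/57017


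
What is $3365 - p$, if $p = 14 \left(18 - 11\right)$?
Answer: $3267$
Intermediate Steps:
$p = 98$ ($p = 14 \cdot 7 = 98$)
$3365 - p = 3365 - 98 = 3267$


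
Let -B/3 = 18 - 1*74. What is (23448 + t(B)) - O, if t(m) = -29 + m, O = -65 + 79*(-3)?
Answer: 23889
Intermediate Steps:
B = 168 (B = -3*(18 - 1*74) = -3*(18 - 74) = -3*(-56) = 168)
O = -302 (O = -65 - 237 = -302)
(23448 + t(B)) - O = (23448 + (-29 + 168)) - 1*(-302) = (23448 + 139) + 302 = 23587 + 302 = 23889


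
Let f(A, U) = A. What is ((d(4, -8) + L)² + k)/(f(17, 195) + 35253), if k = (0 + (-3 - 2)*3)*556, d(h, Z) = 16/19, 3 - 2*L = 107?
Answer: -1032978/6366235 ≈ -0.16226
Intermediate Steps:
L = -52 (L = 3/2 - ½*107 = 3/2 - 107/2 = -52)
d(h, Z) = 16/19 (d(h, Z) = 16*(1/19) = 16/19)
k = -8340 (k = (0 - 5*3)*556 = (0 - 15)*556 = -15*556 = -8340)
((d(4, -8) + L)² + k)/(f(17, 195) + 35253) = ((16/19 - 52)² - 8340)/(17 + 35253) = ((-972/19)² - 8340)/35270 = (944784/361 - 8340)*(1/35270) = -2065956/361*1/35270 = -1032978/6366235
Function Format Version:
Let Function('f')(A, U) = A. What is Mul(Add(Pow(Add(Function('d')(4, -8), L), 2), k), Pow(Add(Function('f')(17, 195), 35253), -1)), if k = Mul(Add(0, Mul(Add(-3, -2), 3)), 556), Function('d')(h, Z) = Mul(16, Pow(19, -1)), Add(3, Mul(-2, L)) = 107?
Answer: Rational(-1032978, 6366235) ≈ -0.16226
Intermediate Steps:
L = -52 (L = Add(Rational(3, 2), Mul(Rational(-1, 2), 107)) = Add(Rational(3, 2), Rational(-107, 2)) = -52)
Function('d')(h, Z) = Rational(16, 19) (Function('d')(h, Z) = Mul(16, Rational(1, 19)) = Rational(16, 19))
k = -8340 (k = Mul(Add(0, Mul(-5, 3)), 556) = Mul(Add(0, -15), 556) = Mul(-15, 556) = -8340)
Mul(Add(Pow(Add(Function('d')(4, -8), L), 2), k), Pow(Add(Function('f')(17, 195), 35253), -1)) = Mul(Add(Pow(Add(Rational(16, 19), -52), 2), -8340), Pow(Add(17, 35253), -1)) = Mul(Add(Pow(Rational(-972, 19), 2), -8340), Pow(35270, -1)) = Mul(Add(Rational(944784, 361), -8340), Rational(1, 35270)) = Mul(Rational(-2065956, 361), Rational(1, 35270)) = Rational(-1032978, 6366235)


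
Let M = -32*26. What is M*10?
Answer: -8320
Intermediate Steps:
M = -832
M*10 = -832*10 = -8320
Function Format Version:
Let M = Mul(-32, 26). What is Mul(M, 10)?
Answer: -8320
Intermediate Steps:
M = -832
Mul(M, 10) = Mul(-832, 10) = -8320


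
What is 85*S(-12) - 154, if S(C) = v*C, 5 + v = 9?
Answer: -4234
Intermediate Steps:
v = 4 (v = -5 + 9 = 4)
S(C) = 4*C
85*S(-12) - 154 = 85*(4*(-12)) - 154 = 85*(-48) - 154 = -4080 - 154 = -4234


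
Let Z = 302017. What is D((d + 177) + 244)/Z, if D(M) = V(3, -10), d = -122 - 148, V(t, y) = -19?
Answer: -19/302017 ≈ -6.2910e-5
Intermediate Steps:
d = -270
D(M) = -19
D((d + 177) + 244)/Z = -19/302017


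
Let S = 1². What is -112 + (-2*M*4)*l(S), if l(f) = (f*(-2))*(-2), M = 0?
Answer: -112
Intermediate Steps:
S = 1
l(f) = 4*f (l(f) = -2*f*(-2) = 4*f)
-112 + (-2*M*4)*l(S) = -112 + (-2*0*4)*(4*1) = -112 + (0*4)*4 = -112 + 0*4 = -112 + 0 = -112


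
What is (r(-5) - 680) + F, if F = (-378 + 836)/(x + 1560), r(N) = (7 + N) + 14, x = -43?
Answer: -1006830/1517 ≈ -663.70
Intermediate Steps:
r(N) = 21 + N
F = 458/1517 (F = (-378 + 836)/(-43 + 1560) = 458/1517 ≈ 0.30191)
(r(-5) - 680) + F = ((21 - 5) - 680) + 458/1517 = (16 - 680) + 458/1517 = -664 + 458/1517 = -1006830/1517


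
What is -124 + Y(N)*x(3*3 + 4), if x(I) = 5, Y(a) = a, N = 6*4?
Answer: -4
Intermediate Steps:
N = 24
-124 + Y(N)*x(3*3 + 4) = -124 + 24*5 = -124 + 120 = -4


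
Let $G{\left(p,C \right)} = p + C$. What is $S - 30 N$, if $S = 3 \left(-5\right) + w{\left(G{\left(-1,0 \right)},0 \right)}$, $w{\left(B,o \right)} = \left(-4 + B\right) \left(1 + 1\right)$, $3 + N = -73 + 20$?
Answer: $1655$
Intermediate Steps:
$N = -56$ ($N = -3 + \left(-73 + 20\right) = -3 - 53 = -56$)
$G{\left(p,C \right)} = C + p$
$w{\left(B,o \right)} = -8 + 2 B$ ($w{\left(B,o \right)} = \left(-4 + B\right) 2 = -8 + 2 B$)
$S = -25$ ($S = 3 \left(-5\right) - \left(8 - 2 \left(0 - 1\right)\right) = -15 + \left(-8 + 2 \left(-1\right)\right) = -15 - 10 = -25$)
$S - 30 N = -25 - -1680 = -25 + 1680 = 1655$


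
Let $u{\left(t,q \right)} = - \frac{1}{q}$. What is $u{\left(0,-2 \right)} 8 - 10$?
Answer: $-6$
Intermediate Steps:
$u{\left(0,-2 \right)} 8 - 10 = - \frac{1}{-2} \cdot 8 - 10 = \left(-1\right) \left(- \frac{1}{2}\right) 8 - 10 = \frac{1}{2} \cdot 8 - 10 = 4 - 10 = -6$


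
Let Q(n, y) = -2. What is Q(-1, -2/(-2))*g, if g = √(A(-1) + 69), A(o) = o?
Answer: -4*√17 ≈ -16.492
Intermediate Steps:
g = 2*√17 (g = √(-1 + 69) = √68 = 2*√17 ≈ 8.2462)
Q(-1, -2/(-2))*g = -4*√17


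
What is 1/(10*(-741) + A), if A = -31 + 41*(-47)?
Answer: -1/9368 ≈ -0.00010675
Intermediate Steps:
A = -1958 (A = -31 - 1927 = -1958)
1/(10*(-741) + A) = 1/(10*(-741) - 1958) = 1/(-7410 - 1958) = 1/(-9368) = -1/9368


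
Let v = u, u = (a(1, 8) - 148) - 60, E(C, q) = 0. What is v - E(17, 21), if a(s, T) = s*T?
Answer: -200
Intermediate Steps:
a(s, T) = T*s
u = -200 (u = (8*1 - 148) - 60 = (8 - 148) - 60 = -140 - 60 = -200)
v = -200
v - E(17, 21) = -200 - 1*0 = -200 + 0 = -200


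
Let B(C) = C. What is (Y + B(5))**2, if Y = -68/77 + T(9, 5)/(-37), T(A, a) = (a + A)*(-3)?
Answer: 223891369/8116801 ≈ 27.584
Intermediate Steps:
T(A, a) = -3*A - 3*a (T(A, a) = (A + a)*(-3) = -3*A - 3*a)
Y = 718/2849 (Y = -68/77 + (-3*9 - 3*5)/(-37) = -68*1/77 + (-27 - 15)*(-1/37) = -68/77 - 42*(-1/37) = -68/77 + 42/37 = 718/2849 ≈ 0.25202)
(Y + B(5))**2 = (718/2849 + 5)**2 = (14963/2849)**2 = 223891369/8116801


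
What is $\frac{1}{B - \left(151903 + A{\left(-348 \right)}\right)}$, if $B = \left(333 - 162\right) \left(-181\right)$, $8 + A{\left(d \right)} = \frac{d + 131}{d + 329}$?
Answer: $- \frac{19}{3474291} \approx -5.4687 \cdot 10^{-6}$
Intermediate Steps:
$A{\left(d \right)} = -8 + \frac{131 + d}{329 + d}$ ($A{\left(d \right)} = -8 + \frac{d + 131}{d + 329} = -8 + \frac{131 + d}{329 + d}$)
$B = -30951$ ($B = 171 \left(-181\right) = -30951$)
$\frac{1}{B - \left(151903 + A{\left(-348 \right)}\right)} = \frac{1}{-30951 - \left(151903 + \frac{-2501 - -2436}{329 - 348}\right)} = \frac{1}{-30951 - \left(151903 + \frac{-2501 + 2436}{-19}\right)} = \frac{1}{-30951 - \left(151903 - - \frac{65}{19}\right)} = \frac{1}{-30951 - \frac{2886222}{19}} = \frac{1}{- \frac{3474291}{19}} = - \frac{19}{3474291}$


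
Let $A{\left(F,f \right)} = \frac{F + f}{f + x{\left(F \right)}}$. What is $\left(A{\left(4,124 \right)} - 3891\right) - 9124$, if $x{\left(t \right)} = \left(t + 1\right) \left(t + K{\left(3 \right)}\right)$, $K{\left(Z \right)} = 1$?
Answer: $- \frac{1939107}{149} \approx -13014.0$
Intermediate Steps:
$x{\left(t \right)} = \left(1 + t\right)^{2}$ ($x{\left(t \right)} = \left(t + 1\right) \left(t + 1\right) = \left(1 + t\right) \left(1 + t\right) = \left(1 + t\right)^{2}$)
$A{\left(F,f \right)} = \frac{F + f}{1 + f + F^{2} + 2 F}$ ($A{\left(F,f \right)} = \frac{F + f}{f + \left(1 + F^{2} + 2 F\right)} = \frac{F + f}{1 + f + F^{2} + 2 F}$)
$\left(A{\left(4,124 \right)} - 3891\right) - 9124 = \left(\frac{4 + 124}{1 + 124 + 4^{2} + 2 \cdot 4} - 3891\right) - 9124 = \left(\frac{1}{1 + 124 + 16 + 8} \cdot 128 - 3891\right) - 9124 = \left(\frac{1}{149} \cdot 128 - 3891\right) - 9124 = \left(\frac{128}{149} - 3891\right) - 9124 = - \frac{579631}{149} - 9124 = - \frac{1939107}{149}$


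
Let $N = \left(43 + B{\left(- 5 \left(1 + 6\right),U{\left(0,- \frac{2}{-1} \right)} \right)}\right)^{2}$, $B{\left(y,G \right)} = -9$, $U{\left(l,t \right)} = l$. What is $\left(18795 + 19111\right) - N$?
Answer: $36750$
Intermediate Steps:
$N = 1156$ ($N = \left(43 - 9\right)^{2} = 34^{2} = 1156$)
$\left(18795 + 19111\right) - N = \left(18795 + 19111\right) - 1156 = 37906 - 1156 = 36750$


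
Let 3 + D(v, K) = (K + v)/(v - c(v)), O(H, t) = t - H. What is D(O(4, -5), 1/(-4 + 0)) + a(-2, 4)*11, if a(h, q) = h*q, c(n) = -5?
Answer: -1419/16 ≈ -88.688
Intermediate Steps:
D(v, K) = -3 + (K + v)/(5 + v) (D(v, K) = -3 + (K + v)/(v - 1*(-5)) = -3 + (K + v)/(v + 5) = -3 + (K + v)/(5 + v))
D(O(4, -5), 1/(-4 + 0)) + a(-2, 4)*11 = (-15 + 1/(-4 + 0) - 2*(-5 - 1*4))/(5 + (-5 - 1*4)) - 2*4*11 = (-15 + 1/(-4) - 2*(-5 - 4))/(5 + (-5 - 4)) - 8*11 = (-15 - ¼ - 2*(-9))/(5 - 9) - 88 = (-15 - ¼ + 18)/(-4) - 88 = -¼*11/4 - 88 = -11/16 - 88 = -1419/16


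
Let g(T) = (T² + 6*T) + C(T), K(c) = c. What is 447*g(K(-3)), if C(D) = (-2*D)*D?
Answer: -12069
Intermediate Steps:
C(D) = -2*D²
g(T) = -T² + 6*T (g(T) = (T² + 6*T) - 2*T² = -T² + 6*T)
447*g(K(-3)) = 447*(-3*(6 - 1*(-3))) = 447*(-3*(6 + 3)) = 447*(-3*9) = 447*(-27) = -12069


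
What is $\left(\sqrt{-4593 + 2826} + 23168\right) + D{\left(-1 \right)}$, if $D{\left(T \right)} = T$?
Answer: $23167 + i \sqrt{1767} \approx 23167.0 + 42.036 i$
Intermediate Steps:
$\left(\sqrt{-4593 + 2826} + 23168\right) + D{\left(-1 \right)} = \left(\sqrt{-4593 + 2826} + 23168\right) - 1 = \left(\sqrt{-1767} + 23168\right) - 1 = \left(i \sqrt{1767} + 23168\right) - 1 = \left(23168 + i \sqrt{1767}\right) - 1 = 23167 + i \sqrt{1767}$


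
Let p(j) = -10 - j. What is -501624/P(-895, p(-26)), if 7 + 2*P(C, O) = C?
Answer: 501624/451 ≈ 1112.2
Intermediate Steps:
P(C, O) = -7/2 + C/2
-501624/P(-895, p(-26)) = -501624/(-7/2 + (½)*(-895)) = -501624/(-7/2 - 895/2) = -501624/(-451) = -501624*(-1/451) = 501624/451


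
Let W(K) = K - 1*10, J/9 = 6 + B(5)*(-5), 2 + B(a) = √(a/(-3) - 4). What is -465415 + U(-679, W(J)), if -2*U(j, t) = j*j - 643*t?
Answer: -1305709/2 - 9645*I*√51/2 ≈ -6.5285e+5 - 34440.0*I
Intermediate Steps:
B(a) = -2 + √(-4 - a/3) (B(a) = -2 + √(a/(-3) - 4) = -2 + √(a*(-⅓) - 4) = -2 + √(-a/3 - 4) = -2 + √(-4 - a/3))
J = 144 - 15*I*√51 (J = 9*(6 + (-2 + √(-36 - 3*5)/3)*(-5)) = 9*(6 + (-2 + √(-36 - 15)/3)*(-5)) = 9*(6 + (-2 + √(-51)/3)*(-5)) = 9*(6 + (-2 + (I*√51)/3)*(-5)) = 9*(6 + (-2 + I*√51/3)*(-5)) = 9*(6 + (10 - 5*I*√51/3)) = 9*(16 - 5*I*√51/3) = 144 - 15*I*√51 ≈ 144.0 - 107.12*I)
W(K) = -10 + K (W(K) = K - 10 = -10 + K)
U(j, t) = -j²/2 + 643*t/2 (U(j, t) = -(j*j - 643*t)/2 = -(j² - 643*t)/2 = -j²/2 + 643*t/2)
-465415 + U(-679, W(J)) = -465415 + (-½*(-679)² + 643*(-10 + (144 - 15*I*√51))/2) = -465415 + (-½*461041 + 643*(134 - 15*I*√51)/2) = -465415 + (-461041/2 + (43081 - 9645*I*√51/2)) = -465415 + (-374879/2 - 9645*I*√51/2) = -1305709/2 - 9645*I*√51/2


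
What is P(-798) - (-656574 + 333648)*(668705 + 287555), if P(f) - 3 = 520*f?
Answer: 308800801803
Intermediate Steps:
P(f) = 3 + 520*f
P(-798) - (-656574 + 333648)*(668705 + 287555) = (3 + 520*(-798)) - (-656574 + 333648)*(668705 + 287555) = (3 - 414960) - (-322926)*956260 = -414957 - 1*(-308801216760) = -414957 + 308801216760 = 308800801803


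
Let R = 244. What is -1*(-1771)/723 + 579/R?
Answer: 850741/176412 ≈ 4.8225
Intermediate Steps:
-1*(-1771)/723 + 579/R = -1*(-1771)/723 + 579/244 = 1771*(1/723) + 579*(1/244) = 1771/723 + 579/244 = 850741/176412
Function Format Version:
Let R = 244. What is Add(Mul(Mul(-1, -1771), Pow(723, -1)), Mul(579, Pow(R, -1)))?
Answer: Rational(850741, 176412) ≈ 4.8225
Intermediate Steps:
Add(Mul(Mul(-1, -1771), Pow(723, -1)), Mul(579, Pow(R, -1))) = Add(Mul(Mul(-1, -1771), Pow(723, -1)), Mul(579, Pow(244, -1))) = Add(Mul(1771, Rational(1, 723)), Mul(579, Rational(1, 244))) = Add(Rational(1771, 723), Rational(579, 244)) = Rational(850741, 176412)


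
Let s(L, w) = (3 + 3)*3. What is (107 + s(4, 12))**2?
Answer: 15625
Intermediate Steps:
s(L, w) = 18 (s(L, w) = 6*3 = 18)
(107 + s(4, 12))**2 = (107 + 18)**2 = 125**2 = 15625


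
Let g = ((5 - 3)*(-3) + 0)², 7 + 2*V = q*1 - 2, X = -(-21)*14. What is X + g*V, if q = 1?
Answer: 150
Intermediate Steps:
X = 294 (X = -21*(-14) = 294)
V = -4 (V = -7/2 + (1*1 - 2)/2 = -7/2 + (1 - 2)/2 = -7/2 + (½)*(-1) = -7/2 - ½ = -4)
g = 36 (g = (2*(-3) + 0)² = (-6 + 0)² = (-6)² = 36)
X + g*V = 294 + 36*(-4) = 294 - 144 = 150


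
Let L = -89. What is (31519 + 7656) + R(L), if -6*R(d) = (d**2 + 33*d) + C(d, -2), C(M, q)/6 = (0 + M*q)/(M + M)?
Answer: 115036/3 ≈ 38345.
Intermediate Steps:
C(M, q) = 3*q (C(M, q) = 6*((0 + M*q)/(M + M)) = 6*((M*q)/((2*M))) = 6*((M*q)*(1/(2*M))) = 6*(q/2) = 3*q)
R(d) = 1 - 11*d/2 - d**2/6 (R(d) = -((d**2 + 33*d) + 3*(-2))/6 = -((d**2 + 33*d) - 6)/6 = -(-6 + d**2 + 33*d)/6 = 1 - 11*d/2 - d**2/6)
(31519 + 7656) + R(L) = (31519 + 7656) + (1 - 11/2*(-89) - 1/6*(-89)**2) = 39175 + (1 + 979/2 - 1/6*7921) = 39175 + (1 + 979/2 - 7921/6) = 39175 - 2489/3 = 115036/3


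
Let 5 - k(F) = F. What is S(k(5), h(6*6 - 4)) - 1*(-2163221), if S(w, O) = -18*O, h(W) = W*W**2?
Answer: 1573397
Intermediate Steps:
h(W) = W**3
k(F) = 5 - F
S(k(5), h(6*6 - 4)) - 1*(-2163221) = -18*(6*6 - 4)**3 - 1*(-2163221) = -18*(36 - 4)**3 + 2163221 = -18*32**3 + 2163221 = -18*32768 + 2163221 = -589824 + 2163221 = 1573397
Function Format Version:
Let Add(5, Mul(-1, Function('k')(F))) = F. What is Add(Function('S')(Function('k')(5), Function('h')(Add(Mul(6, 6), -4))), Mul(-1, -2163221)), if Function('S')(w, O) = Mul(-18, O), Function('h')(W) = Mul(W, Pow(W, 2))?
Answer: 1573397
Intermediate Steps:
Function('h')(W) = Pow(W, 3)
Function('k')(F) = Add(5, Mul(-1, F))
Add(Function('S')(Function('k')(5), Function('h')(Add(Mul(6, 6), -4))), Mul(-1, -2163221)) = Add(Mul(-18, Pow(Add(Mul(6, 6), -4), 3)), Mul(-1, -2163221)) = Add(Mul(-18, Pow(Add(36, -4), 3)), 2163221) = Add(Mul(-18, Pow(32, 3)), 2163221) = Add(Mul(-18, 32768), 2163221) = Add(-589824, 2163221) = 1573397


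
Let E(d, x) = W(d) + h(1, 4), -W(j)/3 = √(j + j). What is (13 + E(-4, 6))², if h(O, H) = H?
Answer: 217 - 204*I*√2 ≈ 217.0 - 288.5*I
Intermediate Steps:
W(j) = -3*√2*√j (W(j) = -3*√(j + j) = -3*√2*√j)
E(d, x) = 4 - 3*√2*√d (E(d, x) = -3*√2*√d + 4 = 4 - 3*√2*√d)
(13 + E(-4, 6))² = (13 + (4 - 3*√2*√(-4)))² = (13 + (4 - 3*√2*2*I))² = (13 + (4 - 6*I*√2))² = (17 - 6*I*√2)²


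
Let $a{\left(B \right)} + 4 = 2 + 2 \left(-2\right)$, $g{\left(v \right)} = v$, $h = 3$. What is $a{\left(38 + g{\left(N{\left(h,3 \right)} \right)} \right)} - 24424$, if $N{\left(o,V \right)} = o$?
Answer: $-24430$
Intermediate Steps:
$a{\left(B \right)} = -6$ ($a{\left(B \right)} = -4 + \left(2 + 2 \left(-2\right)\right) = -4 + \left(2 - 4\right) = -4 - 2 = -6$)
$a{\left(38 + g{\left(N{\left(h,3 \right)} \right)} \right)} - 24424 = -6 - 24424 = -24430$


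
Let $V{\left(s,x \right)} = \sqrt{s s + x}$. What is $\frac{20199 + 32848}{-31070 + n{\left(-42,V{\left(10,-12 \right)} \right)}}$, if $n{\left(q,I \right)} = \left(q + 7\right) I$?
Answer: $- \frac{164817029}{96523710} + \frac{371329 \sqrt{22}}{96523710} \approx -1.6895$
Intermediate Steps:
$V{\left(s,x \right)} = \sqrt{x + s^{2}}$ ($V{\left(s,x \right)} = \sqrt{s^{2} + x} = \sqrt{x + s^{2}}$)
$n{\left(q,I \right)} = I \left(7 + q\right)$ ($n{\left(q,I \right)} = \left(7 + q\right) I = I \left(7 + q\right)$)
$\frac{20199 + 32848}{-31070 + n{\left(-42,V{\left(10,-12 \right)} \right)}} = \frac{20199 + 32848}{-31070 + \sqrt{-12 + 10^{2}} \left(7 - 42\right)} = \frac{53047}{-31070 + \sqrt{-12 + 100} \left(-35\right)} = \frac{53047}{-31070 + \sqrt{88} \left(-35\right)} = \frac{53047}{-31070 + 2 \sqrt{22} \left(-35\right)} = \frac{53047}{-31070 - 70 \sqrt{22}}$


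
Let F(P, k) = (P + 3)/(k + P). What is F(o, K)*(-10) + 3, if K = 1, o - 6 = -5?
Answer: -17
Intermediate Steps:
o = 1 (o = 6 - 5 = 1)
F(P, k) = (3 + P)/(P + k)
F(o, K)*(-10) + 3 = ((3 + 1)/(1 + 1))*(-10) + 3 = (4/2)*(-10) + 3 = ((½)*4)*(-10) + 3 = 2*(-10) + 3 = -20 + 3 = -17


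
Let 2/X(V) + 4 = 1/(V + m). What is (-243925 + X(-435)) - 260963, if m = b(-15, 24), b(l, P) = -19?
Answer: -917382404/1817 ≈ -5.0489e+5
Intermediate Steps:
m = -19
X(V) = 2/(-4 + 1/(-19 + V)) (X(V) = 2/(-4 + 1/(V - 19)) = 2/(-4 + 1/(-19 + V)))
(-243925 + X(-435)) - 260963 = (-243925 + 2*(19 - 1*(-435))/(-77 + 4*(-435))) - 260963 = (-243925 + 2*(19 + 435)/(-77 - 1740)) - 260963 = (-243925 + 2*454/(-1817)) - 260963 = (-243925 + 2*(-1/1817)*454) - 260963 = (-243925 - 908/1817) - 260963 = -443212633/1817 - 260963 = -917382404/1817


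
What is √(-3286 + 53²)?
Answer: 3*I*√53 ≈ 21.84*I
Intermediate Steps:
√(-3286 + 53²) = √(-3286 + 2809) = √(-477) = 3*I*√53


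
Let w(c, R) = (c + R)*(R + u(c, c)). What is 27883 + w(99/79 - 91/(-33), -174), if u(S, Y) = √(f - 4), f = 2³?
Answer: 148914845/2607 ≈ 57121.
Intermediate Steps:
f = 8
u(S, Y) = 2 (u(S, Y) = √(8 - 4) = √4 = 2)
w(c, R) = (2 + R)*(R + c) (w(c, R) = (c + R)*(R + 2) = (R + c)*(2 + R) = (2 + R)*(R + c))
27883 + w(99/79 - 91/(-33), -174) = 27883 + ((-174)² + 2*(-174) + 2*(99/79 - 91/(-33)) - 174*(99/79 - 91/(-33))) = 27883 + (30276 - 348 + 2*(99*(1/79) - 91*(-1/33)) - 174*(99*(1/79) - 91*(-1/33))) = 27883 + (30276 - 348 + 2*(99/79 + 91/33) - 174*(99/79 + 91/33)) = 27883 + (30276 - 348 + 2*(10456/2607) - 174*10456/2607) = 27883 + (30276 - 348 + 20912/2607 - 606448/869) = 27883 + 76223864/2607 = 148914845/2607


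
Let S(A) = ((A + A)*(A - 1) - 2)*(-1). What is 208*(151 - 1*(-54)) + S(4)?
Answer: 42618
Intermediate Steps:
S(A) = 2 - 2*A*(-1 + A) (S(A) = ((2*A)*(-1 + A) - 2)*(-1) = (2*A*(-1 + A) - 2)*(-1) = (-2 + 2*A*(-1 + A))*(-1) = 2 - 2*A*(-1 + A))
208*(151 - 1*(-54)) + S(4) = 208*(151 - 1*(-54)) + (2 - 2*4**2 + 2*4) = 208*(151 + 54) + (2 - 2*16 + 8) = 208*205 + (2 - 32 + 8) = 42640 - 22 = 42618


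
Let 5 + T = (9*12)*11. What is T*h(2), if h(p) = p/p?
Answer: 1183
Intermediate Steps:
T = 1183 (T = -5 + (9*12)*11 = -5 + 108*11 = -5 + 1188 = 1183)
h(p) = 1
T*h(2) = 1183*1 = 1183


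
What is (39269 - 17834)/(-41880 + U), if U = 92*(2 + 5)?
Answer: -21435/41236 ≈ -0.51981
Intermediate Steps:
U = 644 (U = 92*7 = 644)
(39269 - 17834)/(-41880 + U) = (39269 - 17834)/(-41880 + 644) = 21435/(-41236) = 21435*(-1/41236) = -21435/41236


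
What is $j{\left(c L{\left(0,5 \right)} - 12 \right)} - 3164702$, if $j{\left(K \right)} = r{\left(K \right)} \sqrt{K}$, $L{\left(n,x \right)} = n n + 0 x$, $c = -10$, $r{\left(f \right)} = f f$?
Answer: $-3164702 + 288 i \sqrt{3} \approx -3.1647 \cdot 10^{6} + 498.83 i$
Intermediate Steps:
$r{\left(f \right)} = f^{2}$
$L{\left(n,x \right)} = n^{2}$ ($L{\left(n,x \right)} = n^{2} + 0 = n^{2}$)
$j{\left(K \right)} = K^{\frac{5}{2}}$ ($j{\left(K \right)} = K^{2} \sqrt{K} = K^{\frac{5}{2}}$)
$j{\left(c L{\left(0,5 \right)} - 12 \right)} - 3164702 = \left(- 10 \cdot 0^{2} - 12\right)^{\frac{5}{2}} - 3164702 = \left(\left(-10\right) 0 - 12\right)^{\frac{5}{2}} - 3164702 = \left(0 - 12\right)^{\frac{5}{2}} - 3164702 = \left(-12\right)^{\frac{5}{2}} - 3164702 = 288 i \sqrt{3} - 3164702 = -3164702 + 288 i \sqrt{3}$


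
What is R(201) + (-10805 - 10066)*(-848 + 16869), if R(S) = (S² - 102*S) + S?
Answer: -334354191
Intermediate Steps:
R(S) = S² - 101*S
R(201) + (-10805 - 10066)*(-848 + 16869) = 201*(-101 + 201) + (-10805 - 10066)*(-848 + 16869) = 201*100 - 20871*16021 = 20100 - 334374291 = -334354191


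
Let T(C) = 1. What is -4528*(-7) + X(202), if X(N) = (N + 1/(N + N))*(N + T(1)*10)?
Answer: 7526573/101 ≈ 74521.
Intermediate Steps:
X(N) = (10 + N)*(N + 1/(2*N)) (X(N) = (N + 1/(N + N))*(N + 1*10) = (N + 1/(2*N))*(N + 10) = (N + 1/(2*N))*(10 + N) = (10 + N)*(N + 1/(2*N)))
-4528*(-7) + X(202) = -4528*(-7) + (½ + 202² + 5/202 + 10*202) = 31696 + (½ + 40804 + 5*(1/202) + 2020) = 31696 + (½ + 40804 + 5/202 + 2020) = 31696 + 4325277/101 = 7526573/101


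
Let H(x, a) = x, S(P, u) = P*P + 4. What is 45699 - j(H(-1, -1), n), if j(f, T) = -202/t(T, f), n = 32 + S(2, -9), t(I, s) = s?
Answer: 45497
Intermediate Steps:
S(P, u) = 4 + P**2 (S(P, u) = P**2 + 4 = 4 + P**2)
n = 40 (n = 32 + (4 + 2**2) = 32 + (4 + 4) = 32 + 8 = 40)
j(f, T) = -202/f
45699 - j(H(-1, -1), n) = 45699 - (-202)/(-1) = 45699 - (-202)*(-1) = 45699 - 1*202 = 45699 - 202 = 45497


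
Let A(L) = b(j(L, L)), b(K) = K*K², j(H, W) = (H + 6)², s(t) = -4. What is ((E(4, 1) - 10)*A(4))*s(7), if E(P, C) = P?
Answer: 24000000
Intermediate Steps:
j(H, W) = (6 + H)²
b(K) = K³
A(L) = (6 + L)⁶ (A(L) = ((6 + L)²)³ = (6 + L)⁶)
((E(4, 1) - 10)*A(4))*s(7) = ((4 - 10)*(6 + 4)⁶)*(-4) = -6*10⁶*(-4) = -6*1000000*(-4) = -6000000*(-4) = 24000000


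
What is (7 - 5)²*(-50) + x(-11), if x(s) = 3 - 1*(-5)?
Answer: -192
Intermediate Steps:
x(s) = 8 (x(s) = 3 + 5 = 8)
(7 - 5)²*(-50) + x(-11) = (7 - 5)²*(-50) + 8 = 2²*(-50) + 8 = 4*(-50) + 8 = -200 + 8 = -192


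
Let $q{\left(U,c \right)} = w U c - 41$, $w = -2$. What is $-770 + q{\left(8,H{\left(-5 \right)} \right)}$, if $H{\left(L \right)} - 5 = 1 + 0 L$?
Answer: $-907$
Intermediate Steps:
$H{\left(L \right)} = 6$ ($H{\left(L \right)} = 5 + \left(1 + 0 L\right) = 5 + \left(1 + 0\right) = 5 + 1 = 6$)
$q{\left(U,c \right)} = -41 - 2 U c$ ($q{\left(U,c \right)} = - 2 U c - 41 = -41 - 2 U c$)
$-770 + q{\left(8,H{\left(-5 \right)} \right)} = -770 - \left(41 + 16 \cdot 6\right) = -770 - 137 = -907$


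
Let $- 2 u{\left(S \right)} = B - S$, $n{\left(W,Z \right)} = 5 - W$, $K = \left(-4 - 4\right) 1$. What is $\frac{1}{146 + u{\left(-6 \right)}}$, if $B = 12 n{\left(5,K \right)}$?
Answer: $\frac{1}{143} \approx 0.006993$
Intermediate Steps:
$K = -8$ ($K = \left(-8\right) 1 = -8$)
$B = 0$ ($B = 12 \left(5 - 5\right) = 12 \cdot 0 = 0$)
$u{\left(S \right)} = \frac{S}{2}$ ($u{\left(S \right)} = - \frac{0 - S}{2} = - \frac{\left(-1\right) S}{2} = \frac{S}{2}$)
$\frac{1}{146 + u{\left(-6 \right)}} = \frac{1}{146 + \frac{1}{2} \left(-6\right)} = \frac{1}{146 - 3} = \frac{1}{143}$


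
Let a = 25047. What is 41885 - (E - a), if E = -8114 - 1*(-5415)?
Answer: 69631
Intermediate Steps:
E = -2699 (E = -8114 + 5415 = -2699)
41885 - (E - a) = 41885 - (-2699 - 1*25047) = 41885 - (-2699 - 25047) = 41885 - 1*(-27746) = 41885 + 27746 = 69631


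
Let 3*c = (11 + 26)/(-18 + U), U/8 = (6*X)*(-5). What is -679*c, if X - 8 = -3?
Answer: 3589/522 ≈ 6.8755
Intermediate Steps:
X = 5 (X = 8 - 3 = 5)
U = -1200 (U = 8*((6*5)*(-5)) = 8*(30*(-5)) = 8*(-150) = -1200)
c = -37/3654 (c = ((11 + 26)/(-18 - 1200))/3 = (37/(-1218))/3 = (37*(-1/1218))/3 = (⅓)*(-37/1218) = -37/3654 ≈ -0.010126)
-679*c = -679*(-37/3654) = 3589/522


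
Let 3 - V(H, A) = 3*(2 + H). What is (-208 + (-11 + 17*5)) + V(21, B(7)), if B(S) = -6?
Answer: -200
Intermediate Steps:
V(H, A) = -3 - 3*H (V(H, A) = 3 - 3*(2 + H) = 3 - (6 + 3*H) = 3 + (-6 - 3*H) = -3 - 3*H)
(-208 + (-11 + 17*5)) + V(21, B(7)) = (-208 + (-11 + 17*5)) + (-3 - 3*21) = (-208 + (-11 + 85)) + (-3 - 63) = (-208 + 74) - 66 = -134 - 66 = -200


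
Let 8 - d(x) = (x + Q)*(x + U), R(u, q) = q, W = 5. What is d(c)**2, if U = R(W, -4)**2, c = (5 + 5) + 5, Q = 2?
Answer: 269361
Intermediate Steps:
c = 15 (c = 10 + 5 = 15)
U = 16 (U = (-4)**2 = 16)
d(x) = 8 - (2 + x)*(16 + x) (d(x) = 8 - (x + 2)*(x + 16) = 8 - (2 + x)*(16 + x))
d(c)**2 = (-24 - 1*15**2 - 18*15)**2 = (-24 - 1*225 - 270)**2 = (-24 - 225 - 270)**2 = (-519)**2 = 269361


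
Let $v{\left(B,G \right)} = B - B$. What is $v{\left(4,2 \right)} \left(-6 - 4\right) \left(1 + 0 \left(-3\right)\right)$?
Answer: $0$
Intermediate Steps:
$v{\left(B,G \right)} = 0$
$v{\left(4,2 \right)} \left(-6 - 4\right) \left(1 + 0 \left(-3\right)\right) = 0 \left(-6 - 4\right) \left(1 + 0 \left(-3\right)\right) = 0 \left(-10\right) \left(1 + 0\right) = 0 \cdot 1 = 0$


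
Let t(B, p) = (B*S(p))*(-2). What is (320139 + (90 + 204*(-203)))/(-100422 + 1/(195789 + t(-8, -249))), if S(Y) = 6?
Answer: -54616068045/19671163469 ≈ -2.7765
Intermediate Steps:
t(B, p) = -12*B (t(B, p) = (B*6)*(-2) = (6*B)*(-2) = -12*B)
(320139 + (90 + 204*(-203)))/(-100422 + 1/(195789 + t(-8, -249))) = (320139 + (90 + 204*(-203)))/(-100422 + 1/(195789 - 12*(-8))) = (320139 + (90 - 41412))/(-100422 + 1/(195789 + 96)) = (320139 - 41322)/(-100422 + 1/195885) = 278817/(-100422 + 1/195885) = 278817/(-19671163469/195885) = 278817*(-195885/19671163469) = -54616068045/19671163469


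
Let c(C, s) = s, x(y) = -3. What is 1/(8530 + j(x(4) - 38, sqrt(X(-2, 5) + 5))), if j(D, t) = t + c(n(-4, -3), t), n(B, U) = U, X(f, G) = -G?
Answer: 1/8530 ≈ 0.00011723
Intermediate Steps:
j(D, t) = 2*t (j(D, t) = t + t = 2*t)
1/(8530 + j(x(4) - 38, sqrt(X(-2, 5) + 5))) = 1/(8530 + 2*sqrt(-1*5 + 5)) = 1/(8530 + 2*sqrt(-5 + 5)) = 1/(8530 + 2*sqrt(0)) = 1/(8530 + 2*0) = 1/(8530 + 0) = 1/8530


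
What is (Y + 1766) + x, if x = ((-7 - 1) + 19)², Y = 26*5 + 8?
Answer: 2025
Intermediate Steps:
Y = 138 (Y = 130 + 8 = 138)
x = 121 (x = (-8 + 19)² = 11² = 121)
(Y + 1766) + x = (138 + 1766) + 121 = 1904 + 121 = 2025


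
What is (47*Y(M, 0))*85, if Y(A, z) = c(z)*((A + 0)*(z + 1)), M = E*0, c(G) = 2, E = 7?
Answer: 0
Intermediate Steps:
M = 0 (M = 7*0 = 0)
Y(A, z) = 2*A*(1 + z) (Y(A, z) = 2*((A + 0)*(z + 1)) = 2*(A*(1 + z)) = 2*A*(1 + z))
(47*Y(M, 0))*85 = (47*(2*0*(1 + 0)))*85 = (47*(2*0*1))*85 = (47*0)*85 = 0*85 = 0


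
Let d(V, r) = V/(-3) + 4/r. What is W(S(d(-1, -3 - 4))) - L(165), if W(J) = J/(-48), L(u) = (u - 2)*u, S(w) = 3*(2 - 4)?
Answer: -215159/8 ≈ -26895.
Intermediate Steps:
d(V, r) = 4/r - V/3 (d(V, r) = V*(-⅓) + 4/r = -V/3 + 4/r = 4/r - V/3)
S(w) = -6 (S(w) = 3*(-2) = -6)
L(u) = u*(-2 + u) (L(u) = (-2 + u)*u = u*(-2 + u))
W(J) = -J/48 (W(J) = J*(-1/48) = -J/48)
W(S(d(-1, -3 - 4))) - L(165) = -1/48*(-6) - 165*(-2 + 165) = ⅛ - 165*163 = ⅛ - 1*26895 = ⅛ - 26895 = -215159/8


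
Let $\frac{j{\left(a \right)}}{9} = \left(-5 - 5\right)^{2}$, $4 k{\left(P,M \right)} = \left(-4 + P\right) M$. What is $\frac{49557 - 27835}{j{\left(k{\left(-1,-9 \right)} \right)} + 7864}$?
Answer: $\frac{10861}{4382} \approx 2.4785$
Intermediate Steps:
$k{\left(P,M \right)} = \frac{M \left(-4 + P\right)}{4}$ ($k{\left(P,M \right)} = \frac{\left(-4 + P\right) M}{4} = \frac{M \left(-4 + P\right)}{4}$)
$j{\left(a \right)} = 900$ ($j{\left(a \right)} = 9 \left(-5 - 5\right)^{2} = 9 \left(-10\right)^{2} = 9 \cdot 100 = 900$)
$\frac{49557 - 27835}{j{\left(k{\left(-1,-9 \right)} \right)} + 7864} = \frac{49557 - 27835}{900 + 7864} = \frac{21722}{8764} = 21722 \cdot \frac{1}{8764} = \frac{10861}{4382}$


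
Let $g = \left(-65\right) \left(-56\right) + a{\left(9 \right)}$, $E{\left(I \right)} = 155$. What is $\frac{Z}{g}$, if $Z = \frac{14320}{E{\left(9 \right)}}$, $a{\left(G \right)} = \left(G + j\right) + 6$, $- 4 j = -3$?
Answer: $\frac{11456}{453313} \approx 0.025272$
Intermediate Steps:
$j = \frac{3}{4}$ ($j = \left(- \frac{1}{4}\right) \left(-3\right) = \frac{3}{4} \approx 0.75$)
$a{\left(G \right)} = \frac{27}{4} + G$ ($a{\left(G \right)} = \left(G + \frac{3}{4}\right) + 6 = \left(\frac{3}{4} + G\right) + 6 = \frac{27}{4} + G$)
$Z = \frac{2864}{31}$ ($Z = \frac{14320}{155} = 14320 \cdot \frac{1}{155} = \frac{2864}{31} \approx 92.387$)
$g = \frac{14623}{4}$ ($g = \left(-65\right) \left(-56\right) + \left(\frac{27}{4} + 9\right) = 3640 + \frac{63}{4} = \frac{14623}{4} \approx 3655.8$)
$\frac{Z}{g} = \frac{2864}{31 \cdot \frac{14623}{4}} = \frac{2864}{31} \cdot \frac{4}{14623} = \frac{11456}{453313}$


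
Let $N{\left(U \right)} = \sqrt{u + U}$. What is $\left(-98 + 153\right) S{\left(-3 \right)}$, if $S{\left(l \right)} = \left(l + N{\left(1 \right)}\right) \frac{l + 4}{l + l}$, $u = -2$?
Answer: $\frac{55}{2} - \frac{55 i}{6} \approx 27.5 - 9.1667 i$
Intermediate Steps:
$N{\left(U \right)} = \sqrt{-2 + U}$
$S{\left(l \right)} = \frac{\left(4 + l\right) \left(i + l\right)}{2 l}$ ($S{\left(l \right)} = \left(l + \sqrt{-2 + 1}\right) \frac{l + 4}{l + l} = \left(l + \sqrt{-1}\right) \frac{4 + l}{2 l} = \left(l + i\right) \left(4 + l\right) \frac{1}{2 l} = \left(i + l\right) \frac{4 + l}{2 l} = \frac{\left(4 + l\right) \left(i + l\right)}{2 l}$)
$\left(-98 + 153\right) S{\left(-3 \right)} = \left(-98 + 153\right) \frac{4 i - 3 \left(4 + i - 3\right)}{2 \left(-3\right)} = 55 \cdot \frac{1}{2} \left(- \frac{1}{3}\right) \left(4 i - 3 \left(1 + i\right)\right) = 55 \cdot \frac{1}{2} \left(- \frac{1}{3}\right) \left(4 i - \left(3 + 3 i\right)\right) = 55 \cdot \frac{1}{2} \left(- \frac{1}{3}\right) \left(-3 + i\right) = 55 \left(\frac{1}{2} - \frac{i}{6}\right) = \frac{55}{2} - \frac{55 i}{6}$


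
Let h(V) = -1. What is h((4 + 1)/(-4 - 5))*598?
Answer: -598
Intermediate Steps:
h((4 + 1)/(-4 - 5))*598 = -1*598 = -598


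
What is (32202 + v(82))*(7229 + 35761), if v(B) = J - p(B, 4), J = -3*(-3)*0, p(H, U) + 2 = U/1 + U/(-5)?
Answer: 1384312392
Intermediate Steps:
p(H, U) = -2 + 4*U/5 (p(H, U) = -2 + (U/1 + U/(-5)) = -2 + (U*1 + U*(-1/5)) = -2 + (U - U/5) = -2 + 4*U/5)
J = 0 (J = 9*0 = 0)
v(B) = -6/5 (v(B) = 0 - (-2 + (4/5)*4) = 0 - (-2 + 16/5) = 0 - 1*6/5 = 0 - 6/5 = -6/5)
(32202 + v(82))*(7229 + 35761) = (32202 - 6/5)*(7229 + 35761) = (161004/5)*42990 = 1384312392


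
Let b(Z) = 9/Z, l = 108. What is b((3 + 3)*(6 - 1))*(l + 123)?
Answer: 693/10 ≈ 69.300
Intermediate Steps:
b((3 + 3)*(6 - 1))*(l + 123) = (9/(((3 + 3)*(6 - 1))))*(108 + 123) = (9/((6*5)))*231 = (9/30)*231 = (9*(1/30))*231 = (3/10)*231 = 693/10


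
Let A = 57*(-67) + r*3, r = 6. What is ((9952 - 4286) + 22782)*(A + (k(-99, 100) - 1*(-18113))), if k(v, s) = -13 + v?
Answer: 403961600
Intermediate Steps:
A = -3801 (A = 57*(-67) + 6*3 = -3819 + 18 = -3801)
((9952 - 4286) + 22782)*(A + (k(-99, 100) - 1*(-18113))) = ((9952 - 4286) + 22782)*(-3801 + ((-13 - 99) - 1*(-18113))) = (5666 + 22782)*(-3801 + (-112 + 18113)) = 28448*(-3801 + 18001) = 28448*14200 = 403961600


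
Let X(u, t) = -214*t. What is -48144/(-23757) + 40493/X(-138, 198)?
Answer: 359321789/335543868 ≈ 1.0709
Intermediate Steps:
-48144/(-23757) + 40493/X(-138, 198) = -48144/(-23757) + 40493/((-214*198)) = -48144*(-1/23757) + 40493/(-42372) = 16048/7919 + 40493*(-1/42372) = 16048/7919 - 40493/42372 = 359321789/335543868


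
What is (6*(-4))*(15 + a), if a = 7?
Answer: -528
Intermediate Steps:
(6*(-4))*(15 + a) = (6*(-4))*(15 + 7) = -24*22 = -528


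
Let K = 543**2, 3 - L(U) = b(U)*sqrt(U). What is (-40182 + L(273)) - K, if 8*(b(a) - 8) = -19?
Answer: -335028 - 45*sqrt(273)/8 ≈ -3.3512e+5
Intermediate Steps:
b(a) = 45/8 (b(a) = 8 + (1/8)*(-19) = 8 - 19/8 = 45/8)
L(U) = 3 - 45*sqrt(U)/8
K = 294849
(-40182 + L(273)) - K = (-40182 + (3 - 45*sqrt(273)/8)) - 1*294849 = (-40179 - 45*sqrt(273)/8) - 294849 = -335028 - 45*sqrt(273)/8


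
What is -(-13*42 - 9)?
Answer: 555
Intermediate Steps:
-(-13*42 - 9) = -(-546 - 9) = -1*(-555) = 555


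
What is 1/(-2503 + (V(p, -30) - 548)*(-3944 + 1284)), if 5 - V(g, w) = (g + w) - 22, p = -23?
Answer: 1/1242377 ≈ 8.0491e-7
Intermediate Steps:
V(g, w) = 27 - g - w (V(g, w) = 5 - ((g + w) - 22) = 5 - (-22 + g + w) = 5 + (22 - g - w) = 27 - g - w)
1/(-2503 + (V(p, -30) - 548)*(-3944 + 1284)) = 1/(-2503 + ((27 - 1*(-23) - 1*(-30)) - 548)*(-3944 + 1284)) = 1/(-2503 + ((27 + 23 + 30) - 548)*(-2660)) = 1/(-2503 + (80 - 548)*(-2660)) = 1/(-2503 - 468*(-2660)) = 1/(-2503 + 1244880) = 1/1242377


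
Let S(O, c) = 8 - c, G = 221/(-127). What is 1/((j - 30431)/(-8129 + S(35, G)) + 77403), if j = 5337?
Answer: 515573/39908490388 ≈ 1.2919e-5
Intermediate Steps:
G = -221/127 (G = 221*(-1/127) = -221/127 ≈ -1.7402)
1/((j - 30431)/(-8129 + S(35, G)) + 77403) = 1/((5337 - 30431)/(-8129 + (8 - 1*(-221/127))) + 77403) = 1/(-25094/(-8129 + (8 + 221/127)) + 77403) = 1/(-25094/(-8129 + 1237/127) + 77403) = 1/(-25094/(-1031146/127) + 77403) = 1/(-25094*(-127/1031146) + 77403) = 1/(1593469/515573 + 77403) = 1/(39908490388/515573) = 515573/39908490388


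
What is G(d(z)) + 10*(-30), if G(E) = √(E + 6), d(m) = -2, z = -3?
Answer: -298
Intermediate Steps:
G(E) = √(6 + E)
G(d(z)) + 10*(-30) = √(6 - 2) + 10*(-30) = √4 - 300 = 2 - 300 = -298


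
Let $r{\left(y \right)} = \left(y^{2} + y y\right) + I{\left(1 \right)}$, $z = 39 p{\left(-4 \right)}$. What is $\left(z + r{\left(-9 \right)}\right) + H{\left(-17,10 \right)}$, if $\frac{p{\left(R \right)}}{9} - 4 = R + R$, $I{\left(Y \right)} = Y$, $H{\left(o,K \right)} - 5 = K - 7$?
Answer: $-1233$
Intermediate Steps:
$H{\left(o,K \right)} = -2 + K$ ($H{\left(o,K \right)} = 5 + \left(K - 7\right) = 5 + \left(-7 + K\right) = -2 + K$)
$p{\left(R \right)} = 36 + 18 R$ ($p{\left(R \right)} = 36 + 9 \left(R + R\right) = 36 + 9 \cdot 2 R = 36 + 18 R$)
$z = -1404$ ($z = 39 \left(36 + 18 \left(-4\right)\right) = 39 \left(36 - 72\right) = 39 \left(-36\right) = -1404$)
$r{\left(y \right)} = 1 + 2 y^{2}$ ($r{\left(y \right)} = \left(y^{2} + y y\right) + 1 = \left(y^{2} + y^{2}\right) + 1 = 2 y^{2} + 1 = 1 + 2 y^{2}$)
$\left(z + r{\left(-9 \right)}\right) + H{\left(-17,10 \right)} = \left(-1404 + \left(1 + 2 \left(-9\right)^{2}\right)\right) + \left(-2 + 10\right) = \left(-1404 + \left(1 + 2 \cdot 81\right)\right) + 8 = \left(-1404 + \left(1 + 162\right)\right) + 8 = \left(-1404 + 163\right) + 8 = -1241 + 8 = -1233$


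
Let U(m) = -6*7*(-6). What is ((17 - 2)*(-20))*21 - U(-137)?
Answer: -6552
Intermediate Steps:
U(m) = 252 (U(m) = -42*(-6) = 252)
((17 - 2)*(-20))*21 - U(-137) = ((17 - 2)*(-20))*21 - 1*252 = (15*(-20))*21 - 252 = -300*21 - 252 = -6300 - 252 = -6552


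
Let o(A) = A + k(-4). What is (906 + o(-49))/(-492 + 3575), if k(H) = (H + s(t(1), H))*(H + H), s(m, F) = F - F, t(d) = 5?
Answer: 889/3083 ≈ 0.28836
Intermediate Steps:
s(m, F) = 0
k(H) = 2*H**2 (k(H) = (H + 0)*(H + H) = H*(2*H) = 2*H**2)
o(A) = 32 + A (o(A) = A + 2*(-4)**2 = A + 2*16 = A + 32 = 32 + A)
(906 + o(-49))/(-492 + 3575) = (906 + (32 - 49))/(-492 + 3575) = (906 - 17)/3083 = 889*(1/3083) = 889/3083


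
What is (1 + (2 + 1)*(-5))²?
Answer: 196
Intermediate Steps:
(1 + (2 + 1)*(-5))² = (1 + 3*(-5))² = (1 - 15)² = (-14)² = 196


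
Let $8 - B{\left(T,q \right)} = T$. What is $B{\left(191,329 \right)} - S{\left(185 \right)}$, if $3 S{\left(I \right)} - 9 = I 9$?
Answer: $-741$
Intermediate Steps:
$B{\left(T,q \right)} = 8 - T$
$S{\left(I \right)} = 3 + 3 I$ ($S{\left(I \right)} = 3 + \frac{I 9}{3} = 3 + \frac{9 I}{3} = 3 + 3 I$)
$B{\left(191,329 \right)} - S{\left(185 \right)} = \left(8 - 191\right) - \left(3 + 3 \cdot 185\right) = \left(8 - 191\right) - \left(3 + 555\right) = -183 - 558 = -741$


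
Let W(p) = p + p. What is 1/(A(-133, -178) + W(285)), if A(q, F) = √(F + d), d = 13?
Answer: 38/21671 - I*√165/325065 ≈ 0.0017535 - 3.9516e-5*I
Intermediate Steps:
W(p) = 2*p
A(q, F) = √(13 + F) (A(q, F) = √(F + 13) = √(13 + F))
1/(A(-133, -178) + W(285)) = 1/(√(13 - 178) + 2*285) = 1/(√(-165) + 570) = 1/(I*√165 + 570) = 1/(570 + I*√165)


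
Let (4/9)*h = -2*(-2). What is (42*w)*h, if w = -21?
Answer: -7938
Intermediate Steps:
h = 9 (h = 9*(-2*(-2))/4 = (9/4)*4 = 9)
(42*w)*h = (42*(-21))*9 = -882*9 = -7938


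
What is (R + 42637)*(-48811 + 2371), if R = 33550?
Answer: -3538124280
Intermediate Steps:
(R + 42637)*(-48811 + 2371) = (33550 + 42637)*(-48811 + 2371) = 76187*(-46440) = -3538124280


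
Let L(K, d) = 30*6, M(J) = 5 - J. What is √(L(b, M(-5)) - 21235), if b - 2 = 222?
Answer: I*√21055 ≈ 145.1*I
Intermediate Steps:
b = 224 (b = 2 + 222 = 224)
L(K, d) = 180
√(L(b, M(-5)) - 21235) = √(180 - 21235) = √(-21055) = I*√21055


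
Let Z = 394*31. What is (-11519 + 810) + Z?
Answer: 1505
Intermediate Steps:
Z = 12214
(-11519 + 810) + Z = (-11519 + 810) + 12214 = -10709 + 12214 = 1505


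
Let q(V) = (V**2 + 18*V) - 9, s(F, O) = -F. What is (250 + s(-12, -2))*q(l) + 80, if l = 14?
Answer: 115098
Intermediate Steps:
q(V) = -9 + V**2 + 18*V
(250 + s(-12, -2))*q(l) + 80 = (250 - 1*(-12))*(-9 + 14**2 + 18*14) + 80 = (250 + 12)*(-9 + 196 + 252) + 80 = 262*439 + 80 = 115018 + 80 = 115098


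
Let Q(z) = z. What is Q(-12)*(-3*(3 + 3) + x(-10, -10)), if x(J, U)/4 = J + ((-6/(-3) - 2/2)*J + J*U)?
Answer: -3624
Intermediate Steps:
x(J, U) = 8*J + 4*J*U (x(J, U) = 4*(J + ((-6/(-3) - 2/2)*J + J*U)) = 4*(J + ((-6*(-⅓) - 2*½)*J + J*U)) = 4*(J + ((2 - 1)*J + J*U)) = 4*(J + (1*J + J*U)) = 4*(J + (J + J*U)) = 4*(2*J + J*U) = 8*J + 4*J*U)
Q(-12)*(-3*(3 + 3) + x(-10, -10)) = -12*(-3*(3 + 3) + 4*(-10)*(2 - 10)) = -12*(-3*6 + 4*(-10)*(-8)) = -12*(-18 + 320) = -12*302 = -3624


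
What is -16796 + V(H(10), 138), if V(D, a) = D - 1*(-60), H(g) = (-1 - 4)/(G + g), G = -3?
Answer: -117157/7 ≈ -16737.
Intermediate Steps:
H(g) = -5/(-3 + g) (H(g) = (-1 - 4)/(-3 + g) = -5/(-3 + g))
V(D, a) = 60 + D (V(D, a) = D + 60 = 60 + D)
-16796 + V(H(10), 138) = -16796 + (60 - 5/(-3 + 10)) = -16796 + (60 - 5/7) = -16796 + 415/7 = -117157/7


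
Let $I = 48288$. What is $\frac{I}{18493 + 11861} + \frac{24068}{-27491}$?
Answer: $\frac{99487556}{139076969} \approx 0.71534$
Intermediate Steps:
$\frac{I}{18493 + 11861} + \frac{24068}{-27491} = \frac{48288}{18493 + 11861} + \frac{24068}{-27491} = \frac{48288}{30354} + 24068 \left(- \frac{1}{27491}\right) = 48288 \cdot \frac{1}{30354} - \frac{24068}{27491} = \frac{8048}{5059} - \frac{24068}{27491} = \frac{99487556}{139076969}$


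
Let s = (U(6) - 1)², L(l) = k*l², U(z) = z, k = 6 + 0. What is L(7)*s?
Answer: 7350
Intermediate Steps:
k = 6
L(l) = 6*l²
s = 25 (s = (6 - 1)² = 5² = 25)
L(7)*s = (6*7²)*25 = (6*49)*25 = 294*25 = 7350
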